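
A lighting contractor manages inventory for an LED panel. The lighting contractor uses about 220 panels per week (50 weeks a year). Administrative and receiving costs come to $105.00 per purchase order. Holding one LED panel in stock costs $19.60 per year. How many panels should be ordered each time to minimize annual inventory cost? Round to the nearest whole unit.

Annual demand D = 220 × 50 = 11,000.
EOQ = √(2DS / H) = √(2 × 11,000 × 105 / 19.6).
= √(2,310,000 / 19.6) = √117,857.1429 ≈ 343.303.

Q* ≈ 343 panels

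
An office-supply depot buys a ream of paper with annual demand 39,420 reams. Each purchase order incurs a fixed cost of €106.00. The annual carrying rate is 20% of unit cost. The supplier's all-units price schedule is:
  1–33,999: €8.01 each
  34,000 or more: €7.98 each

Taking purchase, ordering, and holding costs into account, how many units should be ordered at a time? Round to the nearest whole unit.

Holding cost per unit per year at price C is H = 0.20·C.
Evaluate total cost at each tier's feasible EOQ or, if the EOQ is below the tier, at the tier's minimum quantity.
EOQ at €8.01 = 2284.0 (feasible in tier 1): TC = 39,420×€8.01 + (39,420/2284.0)×106 + (2284.0/2)×0.20×€8.01 = €319,413.16.
EOQ at €7.98 = 2288.3 < 34000, so use break Q=34000: TC = 39,420×€7.98 + (39,420/34000.0)×106 + (34000.0/2)×0.20×€7.98 = €341,826.50.
Lowest total cost is €319,413.16 at Q = 2284.0.

Q* ≈ 2,284 reams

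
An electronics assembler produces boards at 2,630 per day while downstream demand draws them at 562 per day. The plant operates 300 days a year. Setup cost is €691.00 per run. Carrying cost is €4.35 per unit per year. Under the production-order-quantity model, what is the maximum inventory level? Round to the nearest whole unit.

Annual demand D = 562 × 300 = 168,600.
Production build-up factor (1 − d/p) = 1 − 562/2,630 = 0.7863.
Q* = √(2DS / (H(1 − d/p))) = √(2 × 168,600 × 691 / (4.35 × 0.7863)).
= √(233,005,200 / 3.4205) ≈ 8253.550.
Maximum inventory = Q*(1 − d/p) = 8253.550 × 0.7863 ≈ 6489.864.

I_max ≈ 6,490 boards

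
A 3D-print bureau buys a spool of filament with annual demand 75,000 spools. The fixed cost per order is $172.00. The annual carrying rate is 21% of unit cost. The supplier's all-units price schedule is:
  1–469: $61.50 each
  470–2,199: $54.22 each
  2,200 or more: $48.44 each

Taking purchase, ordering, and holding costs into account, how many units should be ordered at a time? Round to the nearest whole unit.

Holding cost per unit per year at price C is H = 0.21·C.
Evaluate total cost at each tier's feasible EOQ or, if the EOQ is below the tier, at the tier's minimum quantity.
Tier 1 ($61.50): EOQ = 1413.4 exceeds tier's upper bound 469, so this tier is dominated.
EOQ at $54.22 = 1505.3 (feasible in tier 2): TC = 75,000×$54.22 + (75,000/1505.3)×172 + (1505.3/2)×0.21×$54.22 = $4,083,639.54.
EOQ at $48.44 = 1592.6 < 2200, so use break Q=2200: TC = 75,000×$48.44 + (75,000/2200.0)×172 + (2200.0/2)×0.21×$48.44 = $3,650,053.28.
Lowest total cost is $3,650,053.28 at Q = 2200.0.

Q* ≈ 2,200 spools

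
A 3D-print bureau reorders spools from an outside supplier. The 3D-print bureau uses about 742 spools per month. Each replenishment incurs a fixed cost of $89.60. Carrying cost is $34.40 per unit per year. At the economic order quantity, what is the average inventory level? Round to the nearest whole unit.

Average inventory ≈ 108 spools

Annual demand D = 742 × 12 = 8,904.
The optimal lot size = √(2DS/H) = √(2 × 8,904 × 89.6 / 34.4) ≈ 215.37.
Average inventory = Q*/2 ≈ 215.37 / 2 = 107.684.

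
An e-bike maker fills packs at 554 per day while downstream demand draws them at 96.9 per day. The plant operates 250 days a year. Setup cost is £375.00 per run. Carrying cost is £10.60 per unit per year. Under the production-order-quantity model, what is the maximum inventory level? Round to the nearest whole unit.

I_max ≈ 1,189 packs

Annual demand D = 96.9 × 250 = 24,225.
Production build-up factor (1 − d/p) = 1 − 96.9/554 = 0.8251.
Q* = √(2DS / (H(1 − d/p))) = √(2 × 24,225 × 375 / (10.6 × 0.8251)).
= √(18,168,750 / 8.746) ≈ 1441.315.
Maximum inventory = Q*(1 − d/p) = 1441.315 × 0.8251 ≈ 1189.215.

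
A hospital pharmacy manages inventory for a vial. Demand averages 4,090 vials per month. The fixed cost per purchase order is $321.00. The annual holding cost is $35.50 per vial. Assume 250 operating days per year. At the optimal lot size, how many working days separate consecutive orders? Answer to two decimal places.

T ≈ 4.80 days

Annual demand D = 4,090 × 12 = 49,080.
EOQ = √(2DS/H) = √(2 × 49,080 × 321 / 35.5) ≈ 942.12.
Cycle time = Q*/D × 250 = 942.12 / 49,080 × 250 ≈ 4.799 days.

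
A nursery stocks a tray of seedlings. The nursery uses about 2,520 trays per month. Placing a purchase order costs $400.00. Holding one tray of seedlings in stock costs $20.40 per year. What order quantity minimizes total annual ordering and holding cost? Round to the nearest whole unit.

Q* ≈ 1,089 trays

Annual demand D = 2,520 × 12 = 30,240.
EOQ = √(2DS / H) = √(2 × 30,240 × 400 / 20.4).
= √(24,192,000 / 20.4) = √1,185,882.3529 ≈ 1088.982.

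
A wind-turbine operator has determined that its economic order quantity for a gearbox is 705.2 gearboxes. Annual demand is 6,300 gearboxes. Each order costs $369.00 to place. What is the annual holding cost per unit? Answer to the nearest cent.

Invert the EOQ relation Q*² = 2DS/H.
From Q* = √(2DS/H): H = 2DS / Q*² = 2 × 6,300 × 369 / 705.2² = 9.3492.

H ≈ $9.35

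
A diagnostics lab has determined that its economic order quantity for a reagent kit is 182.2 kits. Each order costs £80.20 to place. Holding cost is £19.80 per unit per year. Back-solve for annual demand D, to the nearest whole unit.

Invert the EOQ relation Q*² = 2DS/H.
From Q* = √(2DS/H): D = Q*²H / (2S) = 182.2² × 19.8 / (2 × 80.2) = 4097.864.

D ≈ 4,098 kits per year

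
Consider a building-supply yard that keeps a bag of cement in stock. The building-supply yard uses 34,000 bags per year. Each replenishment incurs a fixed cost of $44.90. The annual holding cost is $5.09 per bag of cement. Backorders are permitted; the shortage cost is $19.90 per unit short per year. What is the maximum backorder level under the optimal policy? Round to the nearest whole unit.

With planned backorders, Q* = √(2DS/H) · √((H+B)/B).
√(2DS/H) = √(2 × 34,000 × 44.9 / 5.09) = 774.495.
√((H+B)/B) = √((5.09+19.9)/19.9) = 1.1206.
Q* ≈ 867.911.
S* = Q* · H/(H+B) = 867.911 × 5.09/24.99 ≈ 176.777.

S* ≈ 177 bags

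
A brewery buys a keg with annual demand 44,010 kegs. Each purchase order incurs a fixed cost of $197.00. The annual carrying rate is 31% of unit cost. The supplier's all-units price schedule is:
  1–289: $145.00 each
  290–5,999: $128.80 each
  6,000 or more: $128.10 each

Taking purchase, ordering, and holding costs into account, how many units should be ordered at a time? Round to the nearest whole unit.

Q* ≈ 659 kegs

Holding cost per unit per year at price C is H = 0.31·C.
Candidates are each tier's EOQ (if it falls in that tier) and each price-break quantity.
Tier 1 ($145.00): EOQ = 621.1 exceeds tier's upper bound 289, so this tier is dominated.
EOQ at $128.80 = 659.0 (feasible in tier 2): TC = 44,010×$128.80 + (44,010/659.0)×197 + (659.0/2)×0.31×$128.80 = $5,694,800.53.
EOQ at $128.10 = 660.8 < 6000, so use break Q=6000: TC = 44,010×$128.10 + (44,010/6000.0)×197 + (6000.0/2)×0.31×$128.10 = $5,758,259.00.
Lowest total cost is $5,694,800.53 at Q = 659.0.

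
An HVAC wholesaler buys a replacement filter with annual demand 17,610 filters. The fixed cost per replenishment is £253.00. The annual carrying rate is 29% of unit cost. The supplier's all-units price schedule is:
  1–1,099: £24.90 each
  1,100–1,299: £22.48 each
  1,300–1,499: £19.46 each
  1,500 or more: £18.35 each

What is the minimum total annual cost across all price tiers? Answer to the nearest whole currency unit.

TC* ≈ £330,105

Holding cost per unit per year at price C is H = 0.29·C.
Evaluate total cost at each tier's feasible EOQ or, if the EOQ is below the tier, at the tier's minimum quantity.
Tier 1 (£24.90): EOQ = 1110.9 exceeds tier's upper bound 1099, so this tier is dominated.
EOQ at £22.48 = 1169.1 (feasible in tier 2): TC = 17,610×£22.48 + (17,610/1169.1)×253 + (1169.1/2)×0.29×£22.48 = £403,494.50.
EOQ at £19.46 = 1256.6 < 1300, so use break Q=1300: TC = 17,610×£19.46 + (17,610/1300.0)×253 + (1300.0/2)×0.29×£19.46 = £349,785.99.
EOQ at £18.35 = 1294.0 < 1500, so use break Q=1500: TC = 17,610×£18.35 + (17,610/1500.0)×253 + (1500.0/2)×0.29×£18.35 = £330,104.84.
Lowest total cost among the candidates is at Q = 1500.0.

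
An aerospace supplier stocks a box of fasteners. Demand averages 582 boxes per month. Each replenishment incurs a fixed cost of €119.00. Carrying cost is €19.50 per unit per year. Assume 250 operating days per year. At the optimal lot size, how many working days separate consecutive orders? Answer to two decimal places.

T ≈ 10.45 days

Annual demand D = 582 × 12 = 6,984.
Q* = √(2DS/H) = √(2 × 6,984 × 119 / 19.5) ≈ 291.96.
Cycle time = Q*/D × 250 = 291.96 / 6,984 × 250 ≈ 10.451 days.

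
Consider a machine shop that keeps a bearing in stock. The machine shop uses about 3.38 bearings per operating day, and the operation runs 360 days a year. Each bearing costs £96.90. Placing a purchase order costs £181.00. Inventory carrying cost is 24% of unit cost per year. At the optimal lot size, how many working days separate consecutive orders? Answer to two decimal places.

T ≈ 40.72 days

Annual demand D = 3.38 × 360 = 1,216.8.
Holding cost H = 0.24 × £96.90 = £23.2560 per unit per year.
EOQ = √(2DS/H) = √(2 × 1,216.8 × 181 / 23.256) ≈ 137.62.
Cycle time = Q*/D × 360 = 137.62 / 1,216.8 × 360 ≈ 40.717 days.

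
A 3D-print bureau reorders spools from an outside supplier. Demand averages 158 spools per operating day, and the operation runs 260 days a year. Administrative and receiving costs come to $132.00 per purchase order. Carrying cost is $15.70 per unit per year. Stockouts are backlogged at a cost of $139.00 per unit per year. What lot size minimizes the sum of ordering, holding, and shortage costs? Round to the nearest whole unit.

Annual demand D = 158 × 260 = 41,080.
With planned backorders, Q* = √(2DS/H) · √((H+B)/B).
√(2DS/H) = √(2 × 41,080 × 132 / 15.7) = 831.127.
√((H+B)/B) = √((15.7+139)/139) = 1.0550.
Q* ≈ 876.809.

Q* ≈ 877 spools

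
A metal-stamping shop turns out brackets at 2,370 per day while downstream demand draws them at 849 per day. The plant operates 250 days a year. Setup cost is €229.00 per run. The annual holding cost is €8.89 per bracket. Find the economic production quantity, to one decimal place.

Q* ≈ 4,127.8 brackets

Annual demand D = 849 × 250 = 212,250.
Production build-up factor (1 − d/p) = 1 − 849/2,370 = 0.6418.
Q* = √(2DS / (H(1 − d/p))) = √(2 × 212,250 × 229 / (8.89 × 0.6418)).
= √(97,210,500 / 5.7054) ≈ 4127.768.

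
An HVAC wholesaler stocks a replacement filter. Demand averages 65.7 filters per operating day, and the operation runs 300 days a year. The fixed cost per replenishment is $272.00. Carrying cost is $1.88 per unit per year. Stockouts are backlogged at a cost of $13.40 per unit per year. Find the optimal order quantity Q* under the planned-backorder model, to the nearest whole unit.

Q* ≈ 2,550 filters

Annual demand D = 65.7 × 300 = 19,710.
With planned backorders, Q* = √(2DS/H) · √((H+B)/B).
√(2DS/H) = √(2 × 19,710 × 272 / 1.88) = 2388.162.
√((H+B)/B) = √((1.88+13.4)/13.4) = 1.0678.
Q* ≈ 2550.193.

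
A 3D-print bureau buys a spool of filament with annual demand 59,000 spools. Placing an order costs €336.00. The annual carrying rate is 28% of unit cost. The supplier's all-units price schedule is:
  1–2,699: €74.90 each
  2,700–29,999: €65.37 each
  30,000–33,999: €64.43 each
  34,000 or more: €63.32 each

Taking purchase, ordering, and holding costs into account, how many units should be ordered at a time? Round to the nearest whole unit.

Q* ≈ 2,700 spools

Holding cost per unit per year at price C is H = 0.28·C.
Candidates are each tier's EOQ (if it falls in that tier) and each price-break quantity.
EOQ at €74.90 = 1375.0 (feasible in tier 1): TC = 59,000×€74.90 + (59,000/1375.0)×336 + (1375.0/2)×0.28×€74.90 = €4,447,935.70.
EOQ at €65.37 = 1471.8 < 2700, so use break Q=2700: TC = 59,000×€65.37 + (59,000/2700.0)×336 + (2700.0/2)×0.28×€65.37 = €3,888,882.08.
EOQ at €64.43 = 1482.5 < 30000, so use break Q=30000: TC = 59,000×€64.43 + (59,000/30000.0)×336 + (30000.0/2)×0.28×€64.43 = €4,072,636.80.
EOQ at €63.32 = 1495.4 < 34000, so use break Q=34000: TC = 59,000×€63.32 + (59,000/34000.0)×336 + (34000.0/2)×0.28×€63.32 = €4,037,866.26.
Lowest total cost is €3,888,882.08 at Q = 2700.0.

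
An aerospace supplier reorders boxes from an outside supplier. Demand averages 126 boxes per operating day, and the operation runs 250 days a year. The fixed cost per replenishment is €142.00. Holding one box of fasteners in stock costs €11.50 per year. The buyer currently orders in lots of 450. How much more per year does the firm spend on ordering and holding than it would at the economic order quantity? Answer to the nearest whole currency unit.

Annual demand D = 126 × 250 = 31,500.
EOQ = √(2DS/H) = √(2 × 31,500 × 142 / 11.5) ≈ 881.99.
Cost at Q* = (D/Q*)S + (Q*/2)H = √(2DSH) ≈ €10,142.93.
Cost at Q = 450: (31,500/450)×142 + (450/2)×11.5 = €9,940.00 + €2,587.50 = €12,527.50.
Excess = €12,527.50 − €10,142.93 = €2,384.57.

Extra cost ≈ €2,385 per year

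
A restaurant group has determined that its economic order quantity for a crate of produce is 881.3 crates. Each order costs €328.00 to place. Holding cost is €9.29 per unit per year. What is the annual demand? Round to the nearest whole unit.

The basic EOQ model gives Q* = √(2DS/H); rearrange for the unknown.
From Q* = √(2DS/H): D = Q*²H / (2S) = 881.3² × 9.29 / (2 × 328) = 10999.157.

D ≈ 10,999 crates per year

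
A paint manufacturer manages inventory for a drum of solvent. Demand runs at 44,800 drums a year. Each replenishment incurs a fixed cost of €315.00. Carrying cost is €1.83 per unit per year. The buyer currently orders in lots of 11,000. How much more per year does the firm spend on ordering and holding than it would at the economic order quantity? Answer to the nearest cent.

EOQ = √(2DS/H) = √(2 × 44,800 × 315 / 1.83) ≈ 3927.21.
Cost at Q* = (D/Q*)S + (Q*/2)H = √(2DSH) ≈ €7,186.79.
Cost at Q = 11,000: (44,800/11,000)×315 + (11,000/2)×1.83 = €1,282.91 + €10,065.00 = €11,347.91.
Excess = €11,347.91 − €7,186.79 = €4,161.12.

Extra cost ≈ €4,161.12 per year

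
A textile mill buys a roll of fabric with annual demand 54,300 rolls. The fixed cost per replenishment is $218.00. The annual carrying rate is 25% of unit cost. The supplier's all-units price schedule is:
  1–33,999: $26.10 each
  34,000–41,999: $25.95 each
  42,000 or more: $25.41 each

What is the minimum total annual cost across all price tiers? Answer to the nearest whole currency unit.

TC* ≈ $1,429,659

Holding cost per unit per year at price C is H = 0.25·C.
For each price level, check whether its EOQ is feasible; otherwise the best quantity at that price is the breakpoint.
EOQ at $26.10 = 1904.8 (feasible in tier 1): TC = 54,300×$26.10 + (54,300/1904.8)×218 + (1904.8/2)×0.25×$26.10 = $1,429,658.92.
EOQ at $25.95 = 1910.3 < 34000, so use break Q=34000: TC = 54,300×$25.95 + (54,300/34000.0)×218 + (34000.0/2)×0.25×$25.95 = $1,519,720.66.
EOQ at $25.41 = 1930.5 < 42000, so use break Q=42000: TC = 54,300×$25.41 + (54,300/42000.0)×218 + (42000.0/2)×0.25×$25.41 = $1,513,447.34.
Lowest total cost among the candidates is at Q = 1904.8.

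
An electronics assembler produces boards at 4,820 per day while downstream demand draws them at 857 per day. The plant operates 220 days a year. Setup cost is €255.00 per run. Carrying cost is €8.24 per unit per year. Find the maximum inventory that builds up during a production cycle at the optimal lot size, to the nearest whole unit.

Annual demand D = 857 × 220 = 188,540.
Production build-up factor (1 − d/p) = 1 − 857/4,820 = 0.8222.
Q* = √(2DS / (H(1 − d/p))) = √(2 × 188,540 × 255 / (8.24 × 0.8222)).
= √(96,155,400 / 6.7749) ≈ 3767.339.
Maximum inventory = Q*(1 − d/p) = 3767.339 × 0.8222 ≈ 3097.503.

I_max ≈ 3,098 boards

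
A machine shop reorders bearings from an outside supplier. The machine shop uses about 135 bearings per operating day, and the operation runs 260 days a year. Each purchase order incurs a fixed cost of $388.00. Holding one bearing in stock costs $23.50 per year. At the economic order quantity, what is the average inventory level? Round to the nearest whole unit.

Average inventory ≈ 538 bearings

Annual demand D = 135 × 260 = 35,100.
EOQ = √(2DS/H) = √(2 × 35,100 × 388 / 23.5) ≈ 1076.59.
Average inventory = Q*/2 ≈ 1076.59 / 2 = 538.295.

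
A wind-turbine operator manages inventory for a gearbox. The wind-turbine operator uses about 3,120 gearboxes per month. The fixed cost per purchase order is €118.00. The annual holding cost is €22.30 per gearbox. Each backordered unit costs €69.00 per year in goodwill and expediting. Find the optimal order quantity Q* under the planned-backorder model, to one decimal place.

Annual demand D = 3,120 × 12 = 37,440.
With planned backorders, Q* = √(2DS/H) · √((H+B)/B).
√(2DS/H) = √(2 × 37,440 × 118 / 22.3) = 629.465.
√((H+B)/B) = √((22.3+69)/69) = 1.1503.
Q* ≈ 724.073.

Q* ≈ 724.1 gearboxes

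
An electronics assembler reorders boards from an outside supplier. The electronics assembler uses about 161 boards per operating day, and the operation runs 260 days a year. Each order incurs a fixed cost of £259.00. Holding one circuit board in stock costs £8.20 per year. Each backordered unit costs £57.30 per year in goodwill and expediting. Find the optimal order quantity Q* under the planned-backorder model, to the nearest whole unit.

Q* ≈ 1,739 boards

Annual demand D = 161 × 260 = 41,860.
With planned backorders, Q* = √(2DS/H) · √((H+B)/B).
√(2DS/H) = √(2 × 41,860 × 259 / 8.2) = 1626.139.
√((H+B)/B) = √((8.2+57.3)/57.3) = 1.0692.
Q* ≈ 1738.605.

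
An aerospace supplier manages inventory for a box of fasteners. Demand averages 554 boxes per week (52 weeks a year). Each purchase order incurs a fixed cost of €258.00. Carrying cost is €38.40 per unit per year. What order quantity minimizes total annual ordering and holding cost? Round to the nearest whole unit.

Q* ≈ 622 boxes

Annual demand D = 554 × 52 = 28,808.
EOQ = √(2DS / H) = √(2 × 28,808 × 258 / 38.4).
= √(14,864,928 / 38.4) = √387,107.5 ≈ 622.180.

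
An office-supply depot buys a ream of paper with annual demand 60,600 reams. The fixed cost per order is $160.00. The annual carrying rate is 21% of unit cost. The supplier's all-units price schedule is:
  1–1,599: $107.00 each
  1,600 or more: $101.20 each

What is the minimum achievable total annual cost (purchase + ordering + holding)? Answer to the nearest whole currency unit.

TC* ≈ $6,155,782

Holding cost per unit per year at price C is H = 0.21·C.
Candidates are each tier's EOQ (if it falls in that tier) and each price-break quantity.
EOQ at $107.00 = 929.0 (feasible in tier 1): TC = 60,600×$107.00 + (60,600/929.0)×160 + (929.0/2)×0.21×$107.00 = $6,505,074.34.
EOQ at $101.20 = 955.2 < 1600, so use break Q=1600: TC = 60,600×$101.20 + (60,600/1600.0)×160 + (1600.0/2)×0.21×$101.20 = $6,155,781.60.
Lowest total cost among the candidates is at Q = 1600.0.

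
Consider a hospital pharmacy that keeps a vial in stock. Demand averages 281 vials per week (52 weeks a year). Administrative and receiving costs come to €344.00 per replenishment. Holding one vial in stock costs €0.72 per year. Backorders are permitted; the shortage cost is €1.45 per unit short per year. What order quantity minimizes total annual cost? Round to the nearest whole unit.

Q* ≈ 4,571 vials

Annual demand D = 281 × 52 = 14,612.
With planned backorders, Q* = √(2DS/H) · √((H+B)/B).
√(2DS/H) = √(2 × 14,612 × 344 / 0.72) = 3736.653.
√((H+B)/B) = √((0.72+1.45)/1.45) = 1.2233.
Q* ≈ 4571.184.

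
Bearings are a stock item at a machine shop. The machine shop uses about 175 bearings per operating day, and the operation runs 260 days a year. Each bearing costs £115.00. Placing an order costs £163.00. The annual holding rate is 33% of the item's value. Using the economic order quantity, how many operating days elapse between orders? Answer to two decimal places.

Annual demand D = 175 × 260 = 45,500.
Holding cost H = 0.33 × £115.00 = £37.9500 per unit per year.
EOQ = √(2DS/H) = √(2 × 45,500 × 163 / 37.95) ≈ 625.19.
Cycle time = Q*/D × 260 = 625.19 / 45,500 × 260 ≈ 3.572 days.

T ≈ 3.57 days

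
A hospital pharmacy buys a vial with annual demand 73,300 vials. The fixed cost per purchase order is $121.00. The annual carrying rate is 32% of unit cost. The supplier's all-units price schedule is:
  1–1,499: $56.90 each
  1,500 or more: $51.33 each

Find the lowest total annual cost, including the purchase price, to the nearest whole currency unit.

Holding cost per unit per year at price C is H = 0.32·C.
Evaluate total cost at each tier's feasible EOQ or, if the EOQ is below the tier, at the tier's minimum quantity.
EOQ at $56.90 = 987.0 (feasible in tier 1): TC = 73,300×$56.90 + (73,300/987.0)×121 + (987.0/2)×0.32×$56.90 = $4,188,741.77.
EOQ at $51.33 = 1039.2 < 1500, so use break Q=1500: TC = 73,300×$51.33 + (73,300/1500.0)×121 + (1500.0/2)×0.32×$51.33 = $3,780,721.07.
Lowest total cost among the candidates is at Q = 1500.0.

TC* ≈ $3,780,721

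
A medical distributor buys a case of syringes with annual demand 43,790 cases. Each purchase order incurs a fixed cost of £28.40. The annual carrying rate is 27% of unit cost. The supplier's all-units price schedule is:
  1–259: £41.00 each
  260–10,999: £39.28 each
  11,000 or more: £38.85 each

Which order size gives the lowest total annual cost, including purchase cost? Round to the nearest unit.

Q* ≈ 484 cases

Holding cost per unit per year at price C is H = 0.27·C.
Candidates are each tier's EOQ (if it falls in that tier) and each price-break quantity.
Tier 1 (£41.00): EOQ = 474.0 exceeds tier's upper bound 259, so this tier is dominated.
EOQ at £39.28 = 484.3 (feasible in tier 2): TC = 43,790×£39.28 + (43,790/484.3)×28.4 + (484.3/2)×0.27×£39.28 = £1,725,207.25.
EOQ at £38.85 = 486.9 < 11000, so use break Q=11000: TC = 43,790×£38.85 + (43,790/11000.0)×28.4 + (11000.0/2)×0.27×£38.85 = £1,759,046.81.
Lowest total cost is £1,725,207.25 at Q = 484.3.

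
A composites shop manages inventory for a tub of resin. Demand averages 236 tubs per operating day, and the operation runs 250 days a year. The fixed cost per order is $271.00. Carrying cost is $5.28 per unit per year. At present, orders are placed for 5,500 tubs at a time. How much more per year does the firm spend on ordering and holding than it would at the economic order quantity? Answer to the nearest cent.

Annual demand D = 236 × 250 = 59,000.
EOQ = √(2DS/H) = √(2 × 59,000 × 271 / 5.28) ≈ 2460.98.
Cost at Q* = (D/Q*)S + (Q*/2)H = √(2DSH) ≈ $12,993.99.
Cost at Q = 5,500: (59,000/5,500)×271 + (5,500/2)×5.28 = $2,907.09 + $14,520.00 = $17,427.09.
Excess = $17,427.09 − $12,993.99 = $4,433.10.

Extra cost ≈ $4,433.10 per year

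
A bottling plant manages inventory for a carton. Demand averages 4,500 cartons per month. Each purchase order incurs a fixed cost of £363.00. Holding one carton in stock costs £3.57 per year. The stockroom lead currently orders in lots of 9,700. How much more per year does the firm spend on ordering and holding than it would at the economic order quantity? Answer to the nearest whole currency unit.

Annual demand D = 4,500 × 12 = 54,000.
EOQ = √(2DS/H) = √(2 × 54,000 × 363 / 3.57) ≈ 3313.84.
Cost at Q* = (D/Q*)S + (Q*/2)H = √(2DSH) ≈ £11,830.40.
Cost at Q = 9,700: (54,000/9,700)×363 + (9,700/2)×3.57 = £2,020.82 + £17,314.50 = £19,335.32.
Excess = £19,335.32 − £11,830.40 = £7,504.93.

Extra cost ≈ £7,505 per year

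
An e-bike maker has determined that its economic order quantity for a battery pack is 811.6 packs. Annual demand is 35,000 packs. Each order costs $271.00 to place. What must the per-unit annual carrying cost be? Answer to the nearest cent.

H ≈ $28.80

Invert the EOQ relation Q*² = 2DS/H.
From Q* = √(2DS/H): H = 2DS / Q*² = 2 × 35,000 × 271 / 811.6² = 28.7994.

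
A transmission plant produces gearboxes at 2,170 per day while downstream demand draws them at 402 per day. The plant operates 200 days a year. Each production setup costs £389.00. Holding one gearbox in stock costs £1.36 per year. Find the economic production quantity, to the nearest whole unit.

Q* ≈ 7,513 gearboxes

Annual demand D = 402 × 200 = 80,400.
Production build-up factor (1 − d/p) = 1 − 402/2,170 = 0.8147.
Q* = √(2DS / (H(1 − d/p))) = √(2 × 80,400 × 389 / (1.36 × 0.8147)).
= √(62,551,200 / 1.1081) ≈ 7513.410.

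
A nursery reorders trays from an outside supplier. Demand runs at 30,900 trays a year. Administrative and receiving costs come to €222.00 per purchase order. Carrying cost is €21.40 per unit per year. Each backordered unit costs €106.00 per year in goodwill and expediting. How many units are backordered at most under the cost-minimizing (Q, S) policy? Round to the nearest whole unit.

With planned backorders, Q* = √(2DS/H) · √((H+B)/B).
√(2DS/H) = √(2 × 30,900 × 222 / 21.4) = 800.689.
√((H+B)/B) = √((21.4+106)/106) = 1.0963.
Q* ≈ 877.800.
S* = Q* · H/(H+B) = 877.800 × 21.4/127.4 ≈ 147.448.

S* ≈ 147 trays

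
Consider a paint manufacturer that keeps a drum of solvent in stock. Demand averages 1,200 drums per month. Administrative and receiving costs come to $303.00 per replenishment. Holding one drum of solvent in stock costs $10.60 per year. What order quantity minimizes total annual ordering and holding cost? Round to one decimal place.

Annual demand D = 1,200 × 12 = 14,400.
EOQ = √(2DS / H) = √(2 × 14,400 × 303 / 10.6).
= √(8,726,400 / 10.6) = √823,245.283 ≈ 907.329.

Q* ≈ 907.3 drums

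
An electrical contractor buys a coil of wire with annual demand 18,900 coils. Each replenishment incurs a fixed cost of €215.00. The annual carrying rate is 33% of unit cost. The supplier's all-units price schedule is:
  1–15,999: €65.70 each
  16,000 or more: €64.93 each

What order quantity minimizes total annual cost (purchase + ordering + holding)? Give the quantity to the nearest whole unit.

Q* ≈ 612 coils

Holding cost per unit per year at price C is H = 0.33·C.
Candidates are each tier's EOQ (if it falls in that tier) and each price-break quantity.
EOQ at €65.70 = 612.2 (feasible in tier 1): TC = 18,900×€65.70 + (18,900/612.2)×215 + (612.2/2)×0.33×€65.70 = €1,255,004.09.
EOQ at €64.93 = 615.9 < 16000, so use break Q=16000: TC = 18,900×€64.93 + (18,900/16000.0)×215 + (16000.0/2)×0.33×€64.93 = €1,398,846.17.
Lowest total cost is €1,255,004.09 at Q = 612.2.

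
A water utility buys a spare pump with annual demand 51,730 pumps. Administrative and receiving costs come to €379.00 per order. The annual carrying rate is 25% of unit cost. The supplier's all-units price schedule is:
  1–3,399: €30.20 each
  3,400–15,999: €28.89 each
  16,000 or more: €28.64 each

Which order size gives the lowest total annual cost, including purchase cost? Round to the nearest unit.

Holding cost per unit per year at price C is H = 0.25·C.
Evaluate total cost at each tier's feasible EOQ or, if the EOQ is below the tier, at the tier's minimum quantity.
EOQ at €30.20 = 2278.9 (feasible in tier 1): TC = 51,730×€30.20 + (51,730/2278.9)×379 + (2278.9/2)×0.25×€30.20 = €1,579,451.98.
EOQ at €28.89 = 2330.0 < 3400, so use break Q=3400: TC = 51,730×€28.89 + (51,730/3400.0)×379 + (3400.0/2)×0.25×€28.89 = €1,512,524.32.
EOQ at €28.64 = 2340.2 < 16000, so use break Q=16000: TC = 51,730×€28.64 + (51,730/16000.0)×379 + (16000.0/2)×0.25×€28.64 = €1,540,052.55.
Lowest total cost is €1,512,524.32 at Q = 3400.0.

Q* ≈ 3,400 pumps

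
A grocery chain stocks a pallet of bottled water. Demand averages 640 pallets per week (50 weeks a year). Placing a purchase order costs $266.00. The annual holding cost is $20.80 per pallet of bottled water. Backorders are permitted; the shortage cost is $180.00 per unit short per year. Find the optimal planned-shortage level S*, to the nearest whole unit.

S* ≈ 99 pallets

Annual demand D = 640 × 50 = 32,000.
With planned backorders, Q* = √(2DS/H) · √((H+B)/B).
√(2DS/H) = √(2 × 32,000 × 266 / 20.8) = 904.689.
√((H+B)/B) = √((20.8+180)/180) = 1.0562.
Q* ≈ 955.531.
S* = Q* · H/(H+B) = 955.531 × 20.8/200.8 ≈ 98.979.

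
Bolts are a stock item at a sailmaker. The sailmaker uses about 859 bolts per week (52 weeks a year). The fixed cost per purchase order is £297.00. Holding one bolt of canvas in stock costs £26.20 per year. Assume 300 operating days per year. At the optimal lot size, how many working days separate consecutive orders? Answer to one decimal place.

T ≈ 6.8 days

Annual demand D = 859 × 52 = 44,668.
The optimal lot size = √(2DS/H) = √(2 × 44,668 × 297 / 26.2) ≈ 1006.33.
Cycle time = Q*/D × 300 = 1006.33 / 44,668 × 300 ≈ 6.759 days.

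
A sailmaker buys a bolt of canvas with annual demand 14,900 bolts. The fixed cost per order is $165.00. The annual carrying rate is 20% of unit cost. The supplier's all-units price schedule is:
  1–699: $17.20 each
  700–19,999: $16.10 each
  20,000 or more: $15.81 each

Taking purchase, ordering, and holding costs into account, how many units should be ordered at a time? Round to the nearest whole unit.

Q* ≈ 1,236 bolts

Holding cost per unit per year at price C is H = 0.20·C.
Candidates are each tier's EOQ (if it falls in that tier) and each price-break quantity.
Tier 1 ($17.20): EOQ = 1195.6 exceeds tier's upper bound 699, so this tier is dominated.
EOQ at $16.10 = 1235.7 (feasible in tier 2): TC = 14,900×$16.10 + (14,900/1235.7)×165 + (1235.7/2)×0.20×$16.10 = $243,869.04.
EOQ at $15.81 = 1247.0 < 20000, so use break Q=20000: TC = 14,900×$15.81 + (14,900/20000.0)×165 + (20000.0/2)×0.20×$15.81 = $267,311.92.
Lowest total cost is $243,869.04 at Q = 1235.7.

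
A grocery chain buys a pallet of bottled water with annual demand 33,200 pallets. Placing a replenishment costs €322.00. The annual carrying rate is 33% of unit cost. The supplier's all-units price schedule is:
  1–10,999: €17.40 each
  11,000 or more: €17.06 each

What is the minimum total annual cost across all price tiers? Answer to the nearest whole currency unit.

TC* ≈ €588,760

Holding cost per unit per year at price C is H = 0.33·C.
Evaluate total cost at each tier's feasible EOQ or, if the EOQ is below the tier, at the tier's minimum quantity.
EOQ at €17.40 = 1929.7 (feasible in tier 1): TC = 33,200×€17.40 + (33,200/1929.7)×322 + (1929.7/2)×0.33×€17.40 = €588,760.10.
EOQ at €17.06 = 1948.8 < 11000, so use break Q=11000: TC = 33,200×€17.06 + (33,200/11000.0)×322 + (11000.0/2)×0.33×€17.06 = €598,327.75.
Lowest total cost among the candidates is at Q = 1929.7.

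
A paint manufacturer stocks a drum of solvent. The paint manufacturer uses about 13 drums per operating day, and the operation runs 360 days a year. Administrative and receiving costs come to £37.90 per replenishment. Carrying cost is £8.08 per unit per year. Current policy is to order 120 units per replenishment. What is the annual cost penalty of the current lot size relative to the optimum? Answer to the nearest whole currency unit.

Extra cost ≈ £270 per year

Annual demand D = 13 × 360 = 4,680.
EOQ = √(2DS/H) = √(2 × 4,680 × 37.9 / 8.08) ≈ 209.53.
Cost at Q* = (D/Q*)S + (Q*/2)H = √(2DSH) ≈ £1,693.02.
Cost at Q = 120: (4,680/120)×37.9 + (120/2)×8.08 = £1,478.10 + £484.80 = £1,962.90.
Excess = £1,962.90 − £1,693.02 = £269.88.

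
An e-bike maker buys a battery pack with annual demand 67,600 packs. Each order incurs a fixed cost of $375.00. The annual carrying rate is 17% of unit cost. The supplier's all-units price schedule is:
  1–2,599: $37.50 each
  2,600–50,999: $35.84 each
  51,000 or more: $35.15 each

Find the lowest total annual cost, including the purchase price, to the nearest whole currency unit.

TC* ≈ $2,440,360

Holding cost per unit per year at price C is H = 0.17·C.
Candidates are each tier's EOQ (if it falls in that tier) and each price-break quantity.
Tier 1 ($37.50): EOQ = 2820.1 exceeds tier's upper bound 2599, so this tier is dominated.
EOQ at $35.84 = 2884.7 (feasible in tier 2): TC = 67,600×$35.84 + (67,600/2884.7)×375 + (2884.7/2)×0.17×$35.84 = $2,440,359.69.
EOQ at $35.15 = 2912.8 < 51000, so use break Q=51000: TC = 67,600×$35.15 + (67,600/51000.0)×375 + (51000.0/2)×0.17×$35.15 = $2,529,012.31.
Lowest total cost among the candidates is at Q = 2884.7.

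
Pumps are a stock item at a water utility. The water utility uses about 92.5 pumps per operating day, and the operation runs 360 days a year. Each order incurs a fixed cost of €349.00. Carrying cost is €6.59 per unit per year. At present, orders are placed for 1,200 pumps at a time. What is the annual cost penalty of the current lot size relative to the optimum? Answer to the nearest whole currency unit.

Extra cost ≈ €1,262 per year

Annual demand D = 92.5 × 360 = 33,300.
EOQ = √(2DS/H) = √(2 × 33,300 × 349 / 6.59) ≈ 1878.05.
Cost at Q* = (D/Q*)S + (Q*/2)H = √(2DSH) ≈ €12,376.35.
Cost at Q = 1,200: (33,300/1,200)×349 + (1,200/2)×6.59 = €9,684.75 + €3,954.00 = €13,638.75.
Excess = €13,638.75 − €12,376.35 = €1,262.40.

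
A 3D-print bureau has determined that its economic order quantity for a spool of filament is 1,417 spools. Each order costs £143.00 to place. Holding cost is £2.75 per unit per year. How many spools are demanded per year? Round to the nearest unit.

D ≈ 19,307 spools per year

Invert the EOQ relation Q*² = 2DS/H.
From Q* = √(2DS/H): D = Q*²H / (2S) = 1,417² × 2.75 / (2 × 143) = 19306.625.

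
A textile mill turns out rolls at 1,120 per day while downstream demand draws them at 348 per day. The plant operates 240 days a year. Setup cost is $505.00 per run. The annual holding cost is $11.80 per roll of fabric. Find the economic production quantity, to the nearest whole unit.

Q* ≈ 3,220 rolls

Annual demand D = 348 × 240 = 83,520.
Production build-up factor (1 − d/p) = 1 − 348/1,120 = 0.6893.
Q* = √(2DS / (H(1 − d/p))) = √(2 × 83,520 × 505 / (11.8 × 0.6893)).
= √(84,355,200 / 8.1336) ≈ 3220.441.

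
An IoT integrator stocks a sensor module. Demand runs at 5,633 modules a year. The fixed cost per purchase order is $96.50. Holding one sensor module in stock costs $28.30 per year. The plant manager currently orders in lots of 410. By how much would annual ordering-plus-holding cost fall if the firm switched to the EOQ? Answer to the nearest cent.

Extra cost ≈ $1,580.53 per year

EOQ = √(2DS/H) = √(2 × 5,633 × 96.5 / 28.3) ≈ 196.00.
Cost at Q* = (D/Q*)S + (Q*/2)H = √(2DSH) ≈ $5,546.79.
Cost at Q = 410: (5,633/410)×96.5 + (410/2)×28.3 = $1,325.82 + $5,801.50 = $7,127.32.
Excess = $7,127.32 − $5,546.79 = $1,580.53.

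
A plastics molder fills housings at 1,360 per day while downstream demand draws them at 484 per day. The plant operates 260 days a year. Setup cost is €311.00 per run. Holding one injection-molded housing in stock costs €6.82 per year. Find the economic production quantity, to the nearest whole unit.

Q* ≈ 4,221 housings

Annual demand D = 484 × 260 = 125,840.
Production build-up factor (1 − d/p) = 1 − 484/1,360 = 0.6441.
Q* = √(2DS / (H(1 − d/p))) = √(2 × 125,840 × 311 / (6.82 × 0.6441)).
= √(78,272,480 / 4.3929) ≈ 4221.140.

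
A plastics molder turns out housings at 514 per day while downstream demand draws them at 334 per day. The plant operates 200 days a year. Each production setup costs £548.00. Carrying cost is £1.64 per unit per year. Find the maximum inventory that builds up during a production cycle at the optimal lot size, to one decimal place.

I_max ≈ 3,953.9 housings

Annual demand D = 334 × 200 = 66,800.
Production build-up factor (1 − d/p) = 1 − 334/514 = 0.3502.
Q* = √(2DS / (H(1 − d/p))) = √(2 × 66,800 × 548 / (1.64 × 0.3502)).
= √(73,212,800 / 0.5743) ≈ 11290.597.
Maximum inventory = Q*(1 − d/p) = 11290.597 × 0.3502 ≈ 3953.905.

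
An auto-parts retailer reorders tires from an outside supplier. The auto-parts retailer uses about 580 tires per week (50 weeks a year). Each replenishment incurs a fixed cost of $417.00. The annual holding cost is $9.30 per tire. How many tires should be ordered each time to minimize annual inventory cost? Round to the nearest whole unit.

Annual demand D = 580 × 50 = 29,000.
EOQ = √(2DS / H) = √(2 × 29,000 × 417 / 9.3).
= √(24,186,000 / 9.3) = √2,600,645.1613 ≈ 1612.652.

Q* ≈ 1,613 tires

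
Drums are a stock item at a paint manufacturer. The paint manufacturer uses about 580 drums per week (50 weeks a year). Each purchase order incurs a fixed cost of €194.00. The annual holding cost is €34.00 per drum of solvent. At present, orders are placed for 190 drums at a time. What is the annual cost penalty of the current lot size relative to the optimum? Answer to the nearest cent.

Annual demand D = 580 × 50 = 29,000.
EOQ = √(2DS/H) = √(2 × 29,000 × 194 / 34) ≈ 575.27.
Cost at Q* = (D/Q*)S + (Q*/2)H = √(2DSH) ≈ €19,559.35.
Cost at Q = 190: (29,000/190)×194 + (190/2)×34 = €29,610.53 + €3,230.00 = €32,840.53.
Excess = €32,840.53 − €19,559.35 = €13,281.18.

Extra cost ≈ €13,281.18 per year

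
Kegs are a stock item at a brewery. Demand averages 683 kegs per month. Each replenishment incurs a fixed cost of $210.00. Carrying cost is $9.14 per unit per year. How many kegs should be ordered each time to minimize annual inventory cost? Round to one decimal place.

Q* ≈ 613.7 kegs

Annual demand D = 683 × 12 = 8,196.
EOQ = √(2DS / H) = √(2 × 8,196 × 210 / 9.14).
= √(3,442,320 / 9.14) = √376,621.4442 ≈ 613.695.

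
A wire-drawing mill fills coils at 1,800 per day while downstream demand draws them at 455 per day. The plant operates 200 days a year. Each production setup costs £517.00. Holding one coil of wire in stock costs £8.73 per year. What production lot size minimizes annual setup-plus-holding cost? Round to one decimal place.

Q* ≈ 3,797.9 coils

Annual demand D = 455 × 200 = 91,000.
Production build-up factor (1 − d/p) = 1 − 455/1,800 = 0.7472.
Q* = √(2DS / (H(1 − d/p))) = √(2 × 91,000 × 517 / (8.73 × 0.7472)).
= √(94,094,000 / 6.5232) ≈ 3797.947.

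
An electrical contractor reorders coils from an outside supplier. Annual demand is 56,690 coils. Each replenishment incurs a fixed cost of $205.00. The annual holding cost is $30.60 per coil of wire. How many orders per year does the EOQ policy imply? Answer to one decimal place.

Q* = √(2DS/H) = √(2 × 56,690 × 205 / 30.6) ≈ 871.53.
Orders per year = D / Q* = 56,690 / 871.53 ≈ 65.046.

N ≈ 65.0 orders per year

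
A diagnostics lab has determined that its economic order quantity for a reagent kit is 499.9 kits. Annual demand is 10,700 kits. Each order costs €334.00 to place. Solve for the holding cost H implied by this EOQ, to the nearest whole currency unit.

Squaring Q* = √(2DS/H) gives Q*² = 2DS/H.
From Q* = √(2DS/H): H = 2DS / Q*² = 2 × 10,700 × 334 / 499.9² = 28.6018.

H ≈ €29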